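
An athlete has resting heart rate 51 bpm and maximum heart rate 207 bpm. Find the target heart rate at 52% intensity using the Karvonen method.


Target = HRrest + pct*(HRmax - HRrest)
Heart rate reserve = HRmax - HRrest = 207 - 51 = 156 bpm
Fraction = 52% = 0.52
Target = 51 + 0.52 * 156
Target = 51 + 81.12 = 132.12 bpm

132.12 bpm


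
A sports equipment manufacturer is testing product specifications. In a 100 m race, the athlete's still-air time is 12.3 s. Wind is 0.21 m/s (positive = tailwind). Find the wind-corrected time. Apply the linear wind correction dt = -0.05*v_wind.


dt = -0.05 * v_wind = -0.05 * 0.21 = -0.0105 s
t_corrected = t_still + dt = 12.3 + (-0.0105)
t_corrected = 12.2895 s

12.2895 s


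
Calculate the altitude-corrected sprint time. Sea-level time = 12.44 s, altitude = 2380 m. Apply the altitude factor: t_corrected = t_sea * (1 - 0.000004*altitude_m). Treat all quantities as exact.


Correction factor = 1 - 0.000004 * 2380 = 0.99048
t_corrected = t_sea * factor = 12.44 * 0.99048
t_corrected = 12.3216 s

12.3216 s


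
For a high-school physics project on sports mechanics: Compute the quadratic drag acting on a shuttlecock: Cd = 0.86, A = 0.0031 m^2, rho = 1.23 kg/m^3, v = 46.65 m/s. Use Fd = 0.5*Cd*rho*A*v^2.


Fd = 0.5 * Cd * rho * A * v^2
Fd = 0.5 * 0.86 * 1.23 * 0.0031 * 46.65^2
v^2 = 2176.2225
Fd = 0.5 * 0.86 * 1.23 * 0.0031 * 2176.2225 = 3.5681 N

3.5681 N


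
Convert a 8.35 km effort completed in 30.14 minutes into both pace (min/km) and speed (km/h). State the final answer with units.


Pace = time / distance = 30.14 min / 8.35 km = 3.6096 min/km
Speed = distance / time_in_hours = 8.35 / 0.5023 hr
Speed = 16.6224 km/h

3.6096 min/km, 16.6224 km/h


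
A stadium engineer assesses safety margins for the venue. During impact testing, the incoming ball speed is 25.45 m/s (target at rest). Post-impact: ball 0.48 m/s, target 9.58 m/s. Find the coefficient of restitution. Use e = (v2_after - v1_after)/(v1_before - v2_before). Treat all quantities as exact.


e = (v2_after - v1_after) / (v1_before - v2_before)
Numerator = 9.58 - 0.48 = 9.1
Denominator = 25.45 - 0 = 25.45
e = 9.1 / 25.45 = 0.3576

0.3576


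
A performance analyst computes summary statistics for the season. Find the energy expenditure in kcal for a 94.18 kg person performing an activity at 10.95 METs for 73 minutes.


kcal = MET * mass * time_hr
Convert time: 73 min = 1.2167 hr
kcal = 10.95 * 94.18 * 1.2167
kcal = 1254.713 kcal

1254.713 kcal


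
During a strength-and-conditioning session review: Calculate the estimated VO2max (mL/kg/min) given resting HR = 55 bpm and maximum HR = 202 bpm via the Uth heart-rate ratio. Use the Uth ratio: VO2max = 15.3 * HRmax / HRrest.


VO2max = 15.3 * HRmax / HRrest
VO2max = 15.3 * 202 / 55
VO2max = 3090.6 / 55 = 56.1927 mL/kg/min

56.1927 mL/kg/min


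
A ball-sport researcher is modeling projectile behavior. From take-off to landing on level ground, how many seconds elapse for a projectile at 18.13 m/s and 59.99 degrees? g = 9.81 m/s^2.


T = 2*v*sin(theta)/g
sin(theta) = sin(59.99 deg) = 0.8659
T = 2*18.13*0.8659 / 9.81
T = 31.3989 / 9.81 = 3.2007 s

3.2007 s


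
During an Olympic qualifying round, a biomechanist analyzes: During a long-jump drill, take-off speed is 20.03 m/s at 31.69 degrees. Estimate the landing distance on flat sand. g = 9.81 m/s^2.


R = v^2 * sin(2*theta) / g
Convert angle to radians: theta = 31.69 deg = 0.5531 rad
sin(2*theta) = sin(1.1062) = 0.894
R = 20.03^2 * 0.894 / 9.81
R = 401.2009 * 0.894 / 9.81 = 36.562 m

36.562 m


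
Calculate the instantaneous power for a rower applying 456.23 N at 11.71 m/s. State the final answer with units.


P = F * v
P = 456.23 * 11.71
P = 5342.4533 W

5342.4533 W


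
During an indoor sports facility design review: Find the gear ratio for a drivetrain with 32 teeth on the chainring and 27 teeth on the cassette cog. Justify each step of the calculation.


GR = front_teeth / rear_teeth
GR = 32 / 27
GR = 1.1852

1.1852


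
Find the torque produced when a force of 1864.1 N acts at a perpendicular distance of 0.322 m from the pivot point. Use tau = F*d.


tau = F * d
tau = 1864.1 * 0.322
tau = 600.2402 N*m

600.2402 N*m


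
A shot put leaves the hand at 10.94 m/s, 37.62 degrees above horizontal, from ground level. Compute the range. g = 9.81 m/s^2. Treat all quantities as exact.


R = v^2 * sin(2*theta) / g
Convert angle to radians: theta = 37.62 deg = 0.6566 rad
sin(2*theta) = sin(1.3132) = 0.967
R = 10.94^2 * 0.967 / 9.81
R = 119.6836 * 0.967 / 9.81 = 11.7976 m

11.7976 m


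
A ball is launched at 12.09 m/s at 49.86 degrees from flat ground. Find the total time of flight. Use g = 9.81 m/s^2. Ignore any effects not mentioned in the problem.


T = 2*v*sin(theta)/g
sin(theta) = sin(49.86 deg) = 0.7645
T = 2*12.09*0.7645 / 9.81
T = 18.4849 / 9.81 = 1.8843 s

1.8843 s


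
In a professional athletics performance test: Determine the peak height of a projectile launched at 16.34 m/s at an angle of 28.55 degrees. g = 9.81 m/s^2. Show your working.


H = (v*sin(theta))^2 / (2*g)
vy = v*sin(theta) = 16.34 * sin(28.55 deg) = 7.8093 m/s
H = vy^2 / (2*g) = 60.9852 / (2*9.81)
H = 60.9852 / 19.62 = 3.1083 m

3.1083 m


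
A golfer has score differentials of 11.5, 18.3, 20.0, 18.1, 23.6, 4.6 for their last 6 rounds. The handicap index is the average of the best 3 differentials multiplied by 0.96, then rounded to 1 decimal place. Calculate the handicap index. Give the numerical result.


All differentials: 11.5, 18.3, 20.0, 18.1, 23.6, 4.6
Sorted: 4.6, 11.5, 18.1, 18.3, 20.0, 23.6
Best 3: 4.6, 11.5, 18.1
Average of best = 34.2 / 3 = 11.4
Raw index = 11.4 * 0.96 = 10.944
Handicap index = round(10.944, 1) = 10.9

10.9


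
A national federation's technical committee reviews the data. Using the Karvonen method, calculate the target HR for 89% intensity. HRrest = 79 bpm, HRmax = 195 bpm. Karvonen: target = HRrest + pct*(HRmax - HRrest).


Target = HRrest + pct*(HRmax - HRrest)
Heart rate reserve = HRmax - HRrest = 195 - 79 = 116 bpm
Fraction = 89% = 0.89
Target = 79 + 0.89 * 116
Target = 79 + 103.24 = 182.24 bpm

182.24 bpm


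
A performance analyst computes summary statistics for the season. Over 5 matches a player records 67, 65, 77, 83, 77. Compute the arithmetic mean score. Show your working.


Average = sum / n
Sum = 369
Average = 369 / 5 = 73.8

73.8


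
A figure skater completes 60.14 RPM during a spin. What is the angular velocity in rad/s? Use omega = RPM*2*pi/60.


omega = RPM * 2 * pi / 60
omega = 60.14 * 2 * 3.14159 / 60
omega = 377.8708 / 60 = 6.2978 rad/s

6.2978 rad/s


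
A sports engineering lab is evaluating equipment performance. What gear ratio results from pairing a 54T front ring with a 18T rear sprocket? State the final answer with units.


GR = front_teeth / rear_teeth
GR = 54 / 18
GR = 3

3


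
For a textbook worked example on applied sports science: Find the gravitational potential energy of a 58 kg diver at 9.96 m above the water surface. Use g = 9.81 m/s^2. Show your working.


PE = m * g * h
PE = 58 * 9.81 * 9.96
PE = 568.98 * 9.96 = 5667.0408 J

5667.0408 J


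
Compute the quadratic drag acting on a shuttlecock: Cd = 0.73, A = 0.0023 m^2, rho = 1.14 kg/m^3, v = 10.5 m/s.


Fd = 0.5 * Cd * rho * A * v^2
Fd = 0.5 * 0.73 * 1.14 * 0.0023 * 10.5^2
v^2 = 110.25
Fd = 0.5 * 0.73 * 1.14 * 0.0023 * 110.25 = 0.1055 N

0.1055 N


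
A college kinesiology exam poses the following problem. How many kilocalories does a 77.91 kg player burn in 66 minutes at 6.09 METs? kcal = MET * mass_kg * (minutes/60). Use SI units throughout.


kcal = MET * mass * time_hr
Convert time: 66 min = 1.1 hr
kcal = 6.09 * 77.91 * 1.1
kcal = 521.9191 kcal

521.9191 kcal


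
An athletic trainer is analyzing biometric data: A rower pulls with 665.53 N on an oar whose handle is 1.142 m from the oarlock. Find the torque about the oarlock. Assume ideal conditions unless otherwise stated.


tau = F * d
tau = 665.53 * 1.142
tau = 760.0353 N*m

760.0353 N*m


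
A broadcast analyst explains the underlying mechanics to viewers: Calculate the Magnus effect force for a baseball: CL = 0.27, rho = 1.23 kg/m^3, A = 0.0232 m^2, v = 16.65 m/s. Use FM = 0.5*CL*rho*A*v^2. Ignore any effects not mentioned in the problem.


FM = 0.5 * CL * rho * A * v^2
FM = 0.5 * 0.27 * 1.23 * 0.0232 * 16.65^2
v^2 = 277.2225
FM = 0.5 * 0.27 * 1.23 * 0.0232 * 277.2225 = 1.068 N

1.068 N


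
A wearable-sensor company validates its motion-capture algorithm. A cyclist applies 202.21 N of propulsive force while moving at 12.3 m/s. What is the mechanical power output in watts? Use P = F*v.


P = F * v
P = 202.21 * 12.3
P = 2487.183 W

2487.183 W


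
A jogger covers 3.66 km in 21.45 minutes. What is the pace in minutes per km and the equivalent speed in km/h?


Pace = time / distance = 21.45 min / 3.66 km = 5.8607 min/km
Speed = distance / time_in_hours = 3.66 / 0.3575 hr
Speed = 10.2378 km/h

5.8607 min/km, 10.2378 km/h


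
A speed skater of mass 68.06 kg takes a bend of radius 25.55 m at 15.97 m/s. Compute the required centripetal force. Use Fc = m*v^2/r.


Fc = m * v^2 / r
v^2 = 15.97^2 = 255.0409
Fc = 68.06 * 255.0409 / 25.55
Fc = 17358.0837 / 25.55 = 679.3771 N

679.3771 N


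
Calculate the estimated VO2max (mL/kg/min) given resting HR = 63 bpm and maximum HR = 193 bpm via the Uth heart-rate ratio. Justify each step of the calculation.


VO2max = 15.3 * HRmax / HRrest
VO2max = 15.3 * 193 / 63
VO2max = 2952.9 / 63 = 46.8714 mL/kg/min

46.8714 mL/kg/min


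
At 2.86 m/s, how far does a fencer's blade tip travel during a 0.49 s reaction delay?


d = v * t
d = 2.86 * 0.49
d = 1.4014 m

1.4014 m


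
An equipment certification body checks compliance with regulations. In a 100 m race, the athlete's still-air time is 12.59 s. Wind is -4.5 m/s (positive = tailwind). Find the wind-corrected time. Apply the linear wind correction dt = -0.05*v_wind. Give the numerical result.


dt = -0.05 * v_wind = -0.05 * -4.5 = 0.225 s
t_corrected = t_still + dt = 12.59 + (0.225)
t_corrected = 12.815 s

12.815 s


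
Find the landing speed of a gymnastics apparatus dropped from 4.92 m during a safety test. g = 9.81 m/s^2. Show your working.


v = sqrt(2 * g * h)
v = sqrt(2 * 9.81 * 4.92)
v = sqrt(96.5304) = 9.825 m/s

9.825 m/s


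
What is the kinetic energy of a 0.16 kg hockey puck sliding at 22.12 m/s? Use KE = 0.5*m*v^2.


KE = 0.5 * m * v^2
KE = 0.5 * 0.16 * 22.12^2
KE = 0.5 * 0.16 * 489.2944 = 39.1436 J

39.1436 J


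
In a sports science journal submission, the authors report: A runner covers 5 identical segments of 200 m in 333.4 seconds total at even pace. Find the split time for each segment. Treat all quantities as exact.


Split time = total_time / n_laps = 333.4 / 5
Split time = 66.68 s per lap

66.68 s


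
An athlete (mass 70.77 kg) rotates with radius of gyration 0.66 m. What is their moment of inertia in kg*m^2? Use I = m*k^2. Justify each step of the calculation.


I = m * k^2
I = 70.77 * 0.66^2
I = 70.77 * 0.4356 = 30.8274 kg*m^2

30.8274 kg*m^2


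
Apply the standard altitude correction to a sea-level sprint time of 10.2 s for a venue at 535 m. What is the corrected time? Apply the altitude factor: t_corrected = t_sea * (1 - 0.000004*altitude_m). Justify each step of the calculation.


Correction factor = 1 - 0.000004 * 535 = 0.99786
t_corrected = t_sea * factor = 10.2 * 0.99786
t_corrected = 10.1782 s

10.1782 s


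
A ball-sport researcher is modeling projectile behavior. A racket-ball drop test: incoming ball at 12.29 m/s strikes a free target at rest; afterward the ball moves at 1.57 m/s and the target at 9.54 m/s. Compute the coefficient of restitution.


e = (v2_after - v1_after) / (v1_before - v2_before)
Numerator = 9.54 - 1.57 = 7.97
Denominator = 12.29 - 0 = 12.29
e = 7.97 / 12.29 = 0.6485

0.6485


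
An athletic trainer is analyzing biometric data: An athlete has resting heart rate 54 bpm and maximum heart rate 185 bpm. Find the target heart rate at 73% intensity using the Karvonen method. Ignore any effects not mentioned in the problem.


Target = HRrest + pct*(HRmax - HRrest)
Heart rate reserve = HRmax - HRrest = 185 - 54 = 131 bpm
Fraction = 73% = 0.73
Target = 54 + 0.73 * 131
Target = 54 + 95.63 = 149.63 bpm

149.63 bpm


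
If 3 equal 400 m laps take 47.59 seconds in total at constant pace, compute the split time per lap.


Split time = total_time / n_laps = 47.59 / 3
Split time = 15.8633 s per lap

15.8633 s


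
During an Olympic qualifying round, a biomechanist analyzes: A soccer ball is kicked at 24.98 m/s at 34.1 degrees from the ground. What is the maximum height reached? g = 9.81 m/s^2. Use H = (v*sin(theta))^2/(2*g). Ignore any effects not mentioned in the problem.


H = (v*sin(theta))^2 / (2*g)
vy = v*sin(theta) = 24.98 * sin(34.1 deg) = 14.0048 m/s
H = vy^2 / (2*g) = 196.1334 / (2*9.81)
H = 196.1334 / 19.62 = 9.9966 m

9.9966 m


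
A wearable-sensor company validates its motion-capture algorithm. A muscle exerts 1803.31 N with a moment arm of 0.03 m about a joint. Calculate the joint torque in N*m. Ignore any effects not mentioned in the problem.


tau = F * d
tau = 1803.31 * 0.03
tau = 54.0993 N*m

54.0993 N*m


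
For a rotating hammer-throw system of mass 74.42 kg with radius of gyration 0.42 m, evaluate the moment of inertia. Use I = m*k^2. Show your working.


I = m * k^2
I = 74.42 * 0.42^2
I = 74.42 * 0.1764 = 13.1277 kg*m^2

13.1277 kg*m^2


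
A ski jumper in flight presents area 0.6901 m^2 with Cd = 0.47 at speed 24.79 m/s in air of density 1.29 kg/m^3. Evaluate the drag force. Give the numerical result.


Fd = 0.5 * Cd * rho * A * v^2
Fd = 0.5 * 0.47 * 1.29 * 0.6901 * 24.79^2
v^2 = 614.5441
Fd = 0.5 * 0.47 * 1.29 * 0.6901 * 614.5441 = 128.565 N

128.565 N


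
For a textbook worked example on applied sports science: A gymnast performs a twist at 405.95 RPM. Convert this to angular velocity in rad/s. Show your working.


omega = RPM * 2 * pi / 60
omega = 405.95 * 2 * 3.14159 / 60
omega = 2550.6591 / 60 = 42.511 rad/s

42.511 rad/s


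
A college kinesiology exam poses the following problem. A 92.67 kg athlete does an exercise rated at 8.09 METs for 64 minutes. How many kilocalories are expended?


kcal = MET * mass * time_hr
Convert time: 64 min = 1.0667 hr
kcal = 8.09 * 92.67 * 1.0667
kcal = 799.6803 kcal

799.6803 kcal


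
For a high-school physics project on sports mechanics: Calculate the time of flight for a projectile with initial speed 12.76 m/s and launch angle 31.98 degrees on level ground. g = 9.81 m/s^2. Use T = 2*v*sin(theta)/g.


T = 2*v*sin(theta)/g
sin(theta) = sin(31.98 deg) = 0.5296
T = 2*12.76*0.5296 / 9.81
T = 13.516 / 9.81 = 1.3778 s

1.3778 s


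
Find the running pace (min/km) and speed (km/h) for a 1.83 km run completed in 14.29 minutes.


Pace = time / distance = 14.29 min / 1.83 km = 7.8087 min/km
Speed = distance / time_in_hours = 1.83 / 0.2382 hr
Speed = 7.6837 km/h

7.8087 min/km, 7.6837 km/h


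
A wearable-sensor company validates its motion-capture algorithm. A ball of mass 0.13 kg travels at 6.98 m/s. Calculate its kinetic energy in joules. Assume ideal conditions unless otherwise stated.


KE = 0.5 * m * v^2
KE = 0.5 * 0.13 * 6.98^2
KE = 0.5 * 0.13 * 48.7204 = 3.1668 J

3.1668 J


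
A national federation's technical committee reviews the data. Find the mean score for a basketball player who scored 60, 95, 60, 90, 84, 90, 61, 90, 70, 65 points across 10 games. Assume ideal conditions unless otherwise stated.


Average = sum / n
Sum = 765
Average = 765 / 10 = 76.5

76.5


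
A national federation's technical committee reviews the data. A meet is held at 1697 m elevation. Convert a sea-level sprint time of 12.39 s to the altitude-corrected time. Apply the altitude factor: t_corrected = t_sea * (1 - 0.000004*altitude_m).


Correction factor = 1 - 0.000004 * 1697 = 0.993212
t_corrected = t_sea * factor = 12.39 * 0.993212
t_corrected = 12.3059 s

12.3059 s


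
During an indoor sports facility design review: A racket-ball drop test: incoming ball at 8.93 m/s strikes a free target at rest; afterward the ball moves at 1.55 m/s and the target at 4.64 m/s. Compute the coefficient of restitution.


e = (v2_after - v1_after) / (v1_before - v2_before)
Numerator = 4.64 - 1.55 = 3.09
Denominator = 8.93 - 0 = 8.93
e = 3.09 / 8.93 = 0.346

0.346


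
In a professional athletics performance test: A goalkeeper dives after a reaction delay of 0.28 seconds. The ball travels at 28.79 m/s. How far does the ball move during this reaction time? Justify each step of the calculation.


d = v * t
d = 28.79 * 0.28
d = 8.0612 m

8.0612 m


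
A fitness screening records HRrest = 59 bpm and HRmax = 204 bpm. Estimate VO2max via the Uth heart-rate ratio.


VO2max = 15.3 * HRmax / HRrest
VO2max = 15.3 * 204 / 59
VO2max = 3121.2 / 59 = 52.9017 mL/kg/min

52.9017 mL/kg/min


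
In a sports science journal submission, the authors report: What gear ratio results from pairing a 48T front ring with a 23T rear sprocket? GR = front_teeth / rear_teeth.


GR = front_teeth / rear_teeth
GR = 48 / 23
GR = 2.087

2.087


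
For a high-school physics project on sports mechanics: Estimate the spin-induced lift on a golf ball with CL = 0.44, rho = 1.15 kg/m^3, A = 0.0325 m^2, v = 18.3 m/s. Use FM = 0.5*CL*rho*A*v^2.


FM = 0.5 * CL * rho * A * v^2
FM = 0.5 * 0.44 * 1.15 * 0.0325 * 18.3^2
v^2 = 334.89
FM = 0.5 * 0.44 * 1.15 * 0.0325 * 334.89 = 2.7536 N

2.7536 N


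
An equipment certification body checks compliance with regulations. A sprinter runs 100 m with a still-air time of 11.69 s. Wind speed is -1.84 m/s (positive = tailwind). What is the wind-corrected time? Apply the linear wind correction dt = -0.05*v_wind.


dt = -0.05 * v_wind = -0.05 * -1.84 = 0.092 s
t_corrected = t_still + dt = 11.69 + (0.092)
t_corrected = 11.782 s

11.782 s


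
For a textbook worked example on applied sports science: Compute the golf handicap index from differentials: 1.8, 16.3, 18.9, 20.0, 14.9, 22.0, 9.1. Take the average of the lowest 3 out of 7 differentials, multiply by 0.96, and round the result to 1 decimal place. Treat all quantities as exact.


All differentials: 1.8, 16.3, 18.9, 20.0, 14.9, 22.0, 9.1
Sorted: 1.8, 9.1, 14.9, 16.3, 18.9, 20.0, 22.0
Best 3: 1.8, 9.1, 14.9
Average of best = 25.8 / 3 = 8.6
Raw index = 8.6 * 0.96 = 8.256
Handicap index = round(8.256, 1) = 8.3

8.3


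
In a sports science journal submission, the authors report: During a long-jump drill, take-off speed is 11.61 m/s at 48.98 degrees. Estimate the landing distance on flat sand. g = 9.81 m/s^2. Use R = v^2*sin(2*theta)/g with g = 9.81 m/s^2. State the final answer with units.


R = v^2 * sin(2*theta) / g
Convert angle to radians: theta = 48.98 deg = 0.8549 rad
sin(2*theta) = sin(1.7097) = 0.9904
R = 11.61^2 * 0.9904 / 9.81
R = 134.7921 * 0.9904 / 9.81 = 13.6079 m

13.6079 m


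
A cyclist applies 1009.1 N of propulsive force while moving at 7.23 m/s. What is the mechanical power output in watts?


P = F * v
P = 1009.1 * 7.23
P = 7295.793 W

7295.793 W


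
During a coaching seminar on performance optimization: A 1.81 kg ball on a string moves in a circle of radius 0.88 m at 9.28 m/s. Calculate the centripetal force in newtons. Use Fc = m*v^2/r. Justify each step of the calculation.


Fc = m * v^2 / r
v^2 = 9.28^2 = 86.1184
Fc = 1.81 * 86.1184 / 0.88
Fc = 155.8743 / 0.88 = 177.1299 N

177.1299 N


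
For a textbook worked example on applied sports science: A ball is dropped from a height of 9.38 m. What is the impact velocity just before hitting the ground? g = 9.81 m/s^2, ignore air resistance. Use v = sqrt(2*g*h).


v = sqrt(2 * g * h)
v = sqrt(2 * 9.81 * 9.38)
v = sqrt(184.0356) = 13.566 m/s

13.566 m/s


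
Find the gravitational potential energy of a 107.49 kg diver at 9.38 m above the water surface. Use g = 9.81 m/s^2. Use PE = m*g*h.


PE = m * g * h
PE = 107.49 * 9.81 * 9.38
PE = 1054.4769 * 9.38 = 9890.9933 J

9890.9933 J


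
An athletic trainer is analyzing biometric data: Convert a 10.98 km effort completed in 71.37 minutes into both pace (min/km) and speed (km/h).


Pace = time / distance = 71.37 min / 10.98 km = 6.5 min/km
Speed = distance / time_in_hours = 10.98 / 1.1895 hr
Speed = 9.2308 km/h

6.5 min/km, 9.2308 km/h


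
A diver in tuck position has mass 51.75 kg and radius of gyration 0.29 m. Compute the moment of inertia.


I = m * k^2
I = 51.75 * 0.29^2
I = 51.75 * 0.0841 = 4.3522 kg*m^2

4.3522 kg*m^2


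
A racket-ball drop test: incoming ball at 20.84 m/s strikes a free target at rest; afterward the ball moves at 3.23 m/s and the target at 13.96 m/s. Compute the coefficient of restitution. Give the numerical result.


e = (v2_after - v1_after) / (v1_before - v2_before)
Numerator = 13.96 - 3.23 = 10.73
Denominator = 20.84 - 0 = 20.84
e = 10.73 / 20.84 = 0.5149

0.5149


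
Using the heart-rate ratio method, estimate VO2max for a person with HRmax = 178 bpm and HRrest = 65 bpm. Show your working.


VO2max = 15.3 * HRmax / HRrest
VO2max = 15.3 * 178 / 65
VO2max = 2723.4 / 65 = 41.8985 mL/kg/min

41.8985 mL/kg/min


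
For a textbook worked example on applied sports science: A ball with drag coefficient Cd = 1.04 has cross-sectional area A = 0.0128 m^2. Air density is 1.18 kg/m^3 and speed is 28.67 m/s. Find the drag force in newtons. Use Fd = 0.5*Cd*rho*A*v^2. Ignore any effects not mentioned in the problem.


Fd = 0.5 * Cd * rho * A * v^2
Fd = 0.5 * 1.04 * 1.18 * 0.0128 * 28.67^2
v^2 = 821.9689
Fd = 0.5 * 1.04 * 1.18 * 0.0128 * 821.9689 = 6.4558 N

6.4558 N


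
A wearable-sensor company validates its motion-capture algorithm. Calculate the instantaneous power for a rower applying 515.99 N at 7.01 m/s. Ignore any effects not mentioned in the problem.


P = F * v
P = 515.99 * 7.01
P = 3617.0899 W

3617.0899 W


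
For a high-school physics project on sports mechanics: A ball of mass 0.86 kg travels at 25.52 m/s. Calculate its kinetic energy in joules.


KE = 0.5 * m * v^2
KE = 0.5 * 0.86 * 25.52^2
KE = 0.5 * 0.86 * 651.2704 = 280.0463 J

280.0463 J


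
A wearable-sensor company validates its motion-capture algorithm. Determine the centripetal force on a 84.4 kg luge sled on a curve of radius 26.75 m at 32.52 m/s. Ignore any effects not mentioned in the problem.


Fc = m * v^2 / r
v^2 = 32.52^2 = 1057.5504
Fc = 84.4 * 1057.5504 / 26.75
Fc = 89257.2538 / 26.75 = 3336.7198 N

3336.7198 N


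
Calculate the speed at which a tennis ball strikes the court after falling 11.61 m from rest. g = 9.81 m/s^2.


v = sqrt(2 * g * h)
v = sqrt(2 * 9.81 * 11.61)
v = sqrt(227.7882) = 15.0927 m/s

15.0927 m/s


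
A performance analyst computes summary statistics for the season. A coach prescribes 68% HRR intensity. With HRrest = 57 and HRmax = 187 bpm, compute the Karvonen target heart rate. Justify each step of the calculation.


Target = HRrest + pct*(HRmax - HRrest)
Heart rate reserve = HRmax - HRrest = 187 - 57 = 130 bpm
Fraction = 68% = 0.68
Target = 57 + 0.68 * 130
Target = 57 + 88.4 = 145.4 bpm

145.4 bpm


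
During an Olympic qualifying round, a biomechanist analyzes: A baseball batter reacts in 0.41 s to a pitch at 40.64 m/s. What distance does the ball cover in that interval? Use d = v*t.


d = v * t
d = 40.64 * 0.41
d = 16.6624 m

16.6624 m


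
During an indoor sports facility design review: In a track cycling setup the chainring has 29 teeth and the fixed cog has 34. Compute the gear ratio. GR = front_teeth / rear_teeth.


GR = front_teeth / rear_teeth
GR = 29 / 34
GR = 0.8529

0.8529


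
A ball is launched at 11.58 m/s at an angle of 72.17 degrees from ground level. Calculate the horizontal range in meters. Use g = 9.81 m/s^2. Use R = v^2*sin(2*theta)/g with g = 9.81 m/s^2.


R = v^2 * sin(2*theta) / g
Convert angle to radians: theta = 72.17 deg = 1.2596 rad
sin(2*theta) = sin(2.5192) = 0.583
R = 11.58^2 * 0.583 / 9.81
R = 134.0964 * 0.583 / 9.81 = 7.9689 m

7.9689 m


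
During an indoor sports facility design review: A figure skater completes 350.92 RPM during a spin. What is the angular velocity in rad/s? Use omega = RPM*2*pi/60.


omega = RPM * 2 * pi / 60
omega = 350.92 * 2 * 3.14159 / 60
omega = 2204.8954 / 60 = 36.7483 rad/s

36.7483 rad/s


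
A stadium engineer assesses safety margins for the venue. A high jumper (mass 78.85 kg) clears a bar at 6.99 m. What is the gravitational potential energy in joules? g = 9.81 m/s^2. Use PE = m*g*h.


PE = m * g * h
PE = 78.85 * 9.81 * 6.99
PE = 773.5185 * 6.99 = 5406.8943 J

5406.8943 J


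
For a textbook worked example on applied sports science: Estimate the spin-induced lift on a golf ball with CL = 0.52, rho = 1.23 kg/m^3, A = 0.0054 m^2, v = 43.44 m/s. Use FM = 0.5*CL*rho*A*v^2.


FM = 0.5 * CL * rho * A * v^2
FM = 0.5 * 0.52 * 1.23 * 0.0054 * 43.44^2
v^2 = 1887.0336
FM = 0.5 * 0.52 * 1.23 * 0.0054 * 1887.0336 = 3.2588 N

3.2588 N


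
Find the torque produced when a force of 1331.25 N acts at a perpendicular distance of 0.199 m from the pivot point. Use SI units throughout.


tau = F * d
tau = 1331.25 * 0.199
tau = 264.9187 N*m

264.9187 N*m


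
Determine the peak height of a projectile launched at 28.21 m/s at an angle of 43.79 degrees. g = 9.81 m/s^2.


H = (v*sin(theta))^2 / (2*g)
vy = v*sin(theta) = 28.21 * sin(43.79 deg) = 19.5218 m/s
H = vy^2 / (2*g) = 381.1009 / (2*9.81)
H = 381.1009 / 19.62 = 19.4241 m

19.4241 m


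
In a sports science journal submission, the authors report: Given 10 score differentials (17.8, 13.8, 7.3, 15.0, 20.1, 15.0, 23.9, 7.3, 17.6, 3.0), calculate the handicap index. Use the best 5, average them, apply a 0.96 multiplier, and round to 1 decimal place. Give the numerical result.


All differentials: 17.8, 13.8, 7.3, 15.0, 20.1, 15.0, 23.9, 7.3, 17.6, 3.0
Sorted: 3.0, 7.3, 7.3, 13.8, 15.0, 15.0, 17.6, 17.8, 20.1, 23.9
Best 5: 3.0, 7.3, 7.3, 13.8, 15.0
Average of best = 46.4 / 5 = 9.28
Raw index = 9.28 * 0.96 = 8.9088
Handicap index = round(8.9088, 1) = 8.9

8.9


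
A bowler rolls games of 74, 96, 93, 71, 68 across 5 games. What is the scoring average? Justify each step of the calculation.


Average = sum / n
Sum = 402
Average = 402 / 5 = 80.4

80.4


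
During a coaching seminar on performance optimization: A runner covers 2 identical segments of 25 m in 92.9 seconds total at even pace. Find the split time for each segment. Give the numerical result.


Split time = total_time / n_laps = 92.9 / 2
Split time = 46.45 s per lap

46.45 s


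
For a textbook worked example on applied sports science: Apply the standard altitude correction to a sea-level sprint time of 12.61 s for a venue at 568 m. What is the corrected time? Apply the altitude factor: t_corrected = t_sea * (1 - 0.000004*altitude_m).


Correction factor = 1 - 0.000004 * 568 = 0.997728
t_corrected = t_sea * factor = 12.61 * 0.997728
t_corrected = 12.5814 s

12.5814 s


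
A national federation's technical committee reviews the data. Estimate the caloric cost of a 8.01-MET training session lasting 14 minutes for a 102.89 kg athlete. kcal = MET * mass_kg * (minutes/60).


kcal = MET * mass * time_hr
Convert time: 14 min = 0.2333 hr
kcal = 8.01 * 102.89 * 0.2333
kcal = 192.3014 kcal

192.3014 kcal


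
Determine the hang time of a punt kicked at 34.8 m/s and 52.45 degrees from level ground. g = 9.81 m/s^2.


T = 2*v*sin(theta)/g
sin(theta) = sin(52.45 deg) = 0.7928
T = 2*34.8*0.7928 / 9.81
T = 55.1804 / 9.81 = 5.6249 s

5.6249 s


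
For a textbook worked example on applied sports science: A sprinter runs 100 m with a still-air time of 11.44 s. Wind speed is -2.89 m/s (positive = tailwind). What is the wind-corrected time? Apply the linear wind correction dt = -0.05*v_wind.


dt = -0.05 * v_wind = -0.05 * -2.89 = 0.1445 s
t_corrected = t_still + dt = 11.44 + (0.1445)
t_corrected = 11.5845 s

11.5845 s


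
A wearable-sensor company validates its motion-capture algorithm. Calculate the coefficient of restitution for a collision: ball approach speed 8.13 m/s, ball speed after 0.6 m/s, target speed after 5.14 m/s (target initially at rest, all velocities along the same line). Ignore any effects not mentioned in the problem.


e = (v2_after - v1_after) / (v1_before - v2_before)
Numerator = 5.14 - 0.6 = 4.54
Denominator = 8.13 - 0 = 8.13
e = 4.54 / 8.13 = 0.5584

0.5584


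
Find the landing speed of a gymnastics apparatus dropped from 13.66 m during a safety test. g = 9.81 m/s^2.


v = sqrt(2 * g * h)
v = sqrt(2 * 9.81 * 13.66)
v = sqrt(268.0092) = 16.371 m/s

16.371 m/s


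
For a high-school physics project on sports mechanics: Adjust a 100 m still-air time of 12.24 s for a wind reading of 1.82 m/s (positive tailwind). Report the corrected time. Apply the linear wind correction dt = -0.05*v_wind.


dt = -0.05 * v_wind = -0.05 * 1.82 = -0.091 s
t_corrected = t_still + dt = 12.24 + (-0.091)
t_corrected = 12.149 s

12.149 s


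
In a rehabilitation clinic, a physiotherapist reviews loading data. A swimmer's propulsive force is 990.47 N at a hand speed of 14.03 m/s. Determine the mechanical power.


P = F * v
P = 990.47 * 14.03
P = 13896.2941 W

13896.2941 W


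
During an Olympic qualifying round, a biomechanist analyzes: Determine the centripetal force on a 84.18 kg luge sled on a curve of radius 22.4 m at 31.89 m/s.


Fc = m * v^2 / r
v^2 = 31.89^2 = 1016.9721
Fc = 84.18 * 1016.9721 / 22.4
Fc = 85608.7114 / 22.4 = 3821.8175 N

3821.8175 N


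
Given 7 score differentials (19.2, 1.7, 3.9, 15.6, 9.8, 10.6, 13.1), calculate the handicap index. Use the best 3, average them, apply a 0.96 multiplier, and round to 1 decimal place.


All differentials: 19.2, 1.7, 3.9, 15.6, 9.8, 10.6, 13.1
Sorted: 1.7, 3.9, 9.8, 10.6, 13.1, 15.6, 19.2
Best 3: 1.7, 3.9, 9.8
Average of best = 15.4 / 3 = 5.1333
Raw index = 5.1333 * 0.96 = 4.928
Handicap index = round(4.928, 1) = 4.9

4.9


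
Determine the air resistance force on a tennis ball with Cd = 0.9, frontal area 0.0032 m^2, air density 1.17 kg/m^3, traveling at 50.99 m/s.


Fd = 0.5 * Cd * rho * A * v^2
Fd = 0.5 * 0.9 * 1.17 * 0.0032 * 50.99^2
v^2 = 2599.9801
Fd = 0.5 * 0.9 * 1.17 * 0.0032 * 2599.9801 = 4.3804 N

4.3804 N


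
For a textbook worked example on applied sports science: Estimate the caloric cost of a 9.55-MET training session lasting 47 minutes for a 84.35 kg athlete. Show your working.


kcal = MET * mass * time_hr
Convert time: 47 min = 0.7833 hr
kcal = 9.55 * 84.35 * 0.7833
kcal = 631.0083 kcal

631.0083 kcal


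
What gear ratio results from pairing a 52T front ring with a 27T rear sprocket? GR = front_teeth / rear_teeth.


GR = front_teeth / rear_teeth
GR = 52 / 27
GR = 1.9259

1.9259


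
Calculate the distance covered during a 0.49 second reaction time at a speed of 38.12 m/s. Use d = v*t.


d = v * t
d = 38.12 * 0.49
d = 18.6788 m

18.6788 m


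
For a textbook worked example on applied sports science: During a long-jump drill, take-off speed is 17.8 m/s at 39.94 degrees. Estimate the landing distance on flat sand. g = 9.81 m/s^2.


R = v^2 * sin(2*theta) / g
Convert angle to radians: theta = 39.94 deg = 0.6971 rad
sin(2*theta) = sin(1.3942) = 0.9844
R = 17.8^2 * 0.9844 / 9.81
R = 316.84 * 0.9844 / 9.81 = 31.7952 m

31.7952 m


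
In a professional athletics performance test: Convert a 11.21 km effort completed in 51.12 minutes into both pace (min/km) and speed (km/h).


Pace = time / distance = 51.12 min / 11.21 km = 4.5602 min/km
Speed = distance / time_in_hours = 11.21 / 0.852 hr
Speed = 13.1573 km/h

4.5602 min/km, 13.1573 km/h


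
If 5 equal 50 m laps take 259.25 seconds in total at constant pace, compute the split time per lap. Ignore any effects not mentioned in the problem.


Split time = total_time / n_laps = 259.25 / 5
Split time = 51.85 s per lap

51.85 s


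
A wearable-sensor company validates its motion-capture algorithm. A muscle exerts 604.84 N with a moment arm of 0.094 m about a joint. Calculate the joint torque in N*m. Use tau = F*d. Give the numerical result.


tau = F * d
tau = 604.84 * 0.094
tau = 56.855 N*m

56.855 N*m


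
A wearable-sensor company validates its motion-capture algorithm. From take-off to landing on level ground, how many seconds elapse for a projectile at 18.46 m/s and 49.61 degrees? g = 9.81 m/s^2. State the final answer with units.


T = 2*v*sin(theta)/g
sin(theta) = sin(49.61 deg) = 0.7617
T = 2*18.46*0.7617 / 9.81
T = 28.1202 / 9.81 = 2.8665 s

2.8665 s


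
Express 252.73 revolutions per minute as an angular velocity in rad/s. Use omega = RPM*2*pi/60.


omega = RPM * 2 * pi / 60
omega = 252.73 * 2 * 3.14159 / 60
omega = 1587.9494 / 60 = 26.4658 rad/s

26.4658 rad/s


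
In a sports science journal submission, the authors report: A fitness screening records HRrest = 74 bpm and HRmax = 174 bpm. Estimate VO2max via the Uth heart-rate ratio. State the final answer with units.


VO2max = 15.3 * HRmax / HRrest
VO2max = 15.3 * 174 / 74
VO2max = 2662.2 / 74 = 35.9757 mL/kg/min

35.9757 mL/kg/min


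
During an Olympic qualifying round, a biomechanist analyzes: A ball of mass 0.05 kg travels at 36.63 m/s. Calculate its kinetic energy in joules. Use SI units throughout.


KE = 0.5 * m * v^2
KE = 0.5 * 0.05 * 36.63^2
KE = 0.5 * 0.05 * 1341.7569 = 33.5439 J

33.5439 J


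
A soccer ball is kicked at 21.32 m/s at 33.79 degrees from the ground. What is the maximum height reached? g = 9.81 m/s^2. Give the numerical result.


H = (v*sin(theta))^2 / (2*g)
vy = v*sin(theta) = 21.32 * sin(33.79 deg) = 11.8571 m/s
H = vy^2 / (2*g) = 140.5915 / (2*9.81)
H = 140.5915 / 19.62 = 7.1657 m

7.1657 m


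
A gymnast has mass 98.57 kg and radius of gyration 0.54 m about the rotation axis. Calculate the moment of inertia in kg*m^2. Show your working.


I = m * k^2
I = 98.57 * 0.54^2
I = 98.57 * 0.2916 = 28.743 kg*m^2

28.743 kg*m^2


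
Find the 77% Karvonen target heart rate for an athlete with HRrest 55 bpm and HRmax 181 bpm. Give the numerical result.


Target = HRrest + pct*(HRmax - HRrest)
Heart rate reserve = HRmax - HRrest = 181 - 55 = 126 bpm
Fraction = 77% = 0.77
Target = 55 + 0.77 * 126
Target = 55 + 97.02 = 152.02 bpm

152.02 bpm


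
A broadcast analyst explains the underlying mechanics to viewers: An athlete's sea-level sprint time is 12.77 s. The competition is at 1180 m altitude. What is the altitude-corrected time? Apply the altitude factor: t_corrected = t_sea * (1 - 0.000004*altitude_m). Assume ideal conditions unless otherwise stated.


Correction factor = 1 - 0.000004 * 1180 = 0.99528
t_corrected = t_sea * factor = 12.77 * 0.99528
t_corrected = 12.7097 s

12.7097 s


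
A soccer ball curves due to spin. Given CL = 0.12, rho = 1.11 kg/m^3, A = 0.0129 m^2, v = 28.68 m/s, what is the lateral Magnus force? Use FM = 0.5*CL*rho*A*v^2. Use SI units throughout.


FM = 0.5 * CL * rho * A * v^2
FM = 0.5 * 0.12 * 1.11 * 0.0129 * 28.68^2
v^2 = 822.5424
FM = 0.5 * 0.12 * 1.11 * 0.0129 * 822.5424 = 0.7067 N

0.7067 N


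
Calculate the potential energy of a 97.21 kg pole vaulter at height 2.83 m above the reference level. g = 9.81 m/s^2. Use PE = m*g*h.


PE = m * g * h
PE = 97.21 * 9.81 * 2.83
PE = 953.6301 * 2.83 = 2698.7732 J

2698.7732 J


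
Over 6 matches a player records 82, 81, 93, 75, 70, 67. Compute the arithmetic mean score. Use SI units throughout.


Average = sum / n
Sum = 468
Average = 468 / 6 = 78

78


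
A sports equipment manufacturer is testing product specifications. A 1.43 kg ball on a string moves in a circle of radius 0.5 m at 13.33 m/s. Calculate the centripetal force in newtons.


Fc = m * v^2 / r
v^2 = 13.33^2 = 177.6889
Fc = 1.43 * 177.6889 / 0.5
Fc = 254.0951 / 0.5 = 508.1903 N

508.1903 N


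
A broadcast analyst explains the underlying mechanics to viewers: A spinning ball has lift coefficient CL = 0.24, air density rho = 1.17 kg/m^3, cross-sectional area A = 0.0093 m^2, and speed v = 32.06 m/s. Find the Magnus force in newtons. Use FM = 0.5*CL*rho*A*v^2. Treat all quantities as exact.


FM = 0.5 * CL * rho * A * v^2
FM = 0.5 * 0.24 * 1.17 * 0.0093 * 32.06^2
v^2 = 1027.8436
FM = 0.5 * 0.24 * 1.17 * 0.0093 * 1027.8436 = 1.3421 N

1.3421 N


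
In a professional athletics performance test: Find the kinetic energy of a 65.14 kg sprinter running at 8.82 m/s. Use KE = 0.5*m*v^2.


KE = 0.5 * m * v^2
KE = 0.5 * 65.14 * 8.82^2
KE = 0.5 * 65.14 * 77.7924 = 2533.6985 J

2533.6985 J


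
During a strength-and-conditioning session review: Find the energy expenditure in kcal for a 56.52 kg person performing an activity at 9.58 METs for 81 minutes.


kcal = MET * mass * time_hr
Convert time: 81 min = 1.35 hr
kcal = 9.58 * 56.52 * 1.35
kcal = 730.9732 kcal

730.9732 kcal


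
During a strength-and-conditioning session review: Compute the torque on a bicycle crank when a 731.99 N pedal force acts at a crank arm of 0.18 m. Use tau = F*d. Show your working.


tau = F * d
tau = 731.99 * 0.18
tau = 131.7582 N*m

131.7582 N*m


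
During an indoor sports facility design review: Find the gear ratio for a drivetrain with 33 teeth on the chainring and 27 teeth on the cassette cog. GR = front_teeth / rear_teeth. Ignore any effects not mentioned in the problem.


GR = front_teeth / rear_teeth
GR = 33 / 27
GR = 1.2222

1.2222


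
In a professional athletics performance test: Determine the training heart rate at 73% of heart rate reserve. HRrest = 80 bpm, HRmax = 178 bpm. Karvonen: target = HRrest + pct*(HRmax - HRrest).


Target = HRrest + pct*(HRmax - HRrest)
Heart rate reserve = HRmax - HRrest = 178 - 80 = 98 bpm
Fraction = 73% = 0.73
Target = 80 + 0.73 * 98
Target = 80 + 71.54 = 151.54 bpm

151.54 bpm


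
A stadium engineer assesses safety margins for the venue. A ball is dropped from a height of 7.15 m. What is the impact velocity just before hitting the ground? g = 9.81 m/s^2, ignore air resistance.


v = sqrt(2 * g * h)
v = sqrt(2 * 9.81 * 7.15)
v = sqrt(140.283) = 11.8441 m/s

11.8441 m/s


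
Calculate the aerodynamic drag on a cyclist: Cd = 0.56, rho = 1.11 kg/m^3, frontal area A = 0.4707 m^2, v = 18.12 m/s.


Fd = 0.5 * Cd * rho * A * v^2
Fd = 0.5 * 0.56 * 1.11 * 0.4707 * 18.12^2
v^2 = 328.3344
Fd = 0.5 * 0.56 * 1.11 * 0.4707 * 328.3344 = 48.0332 N

48.0332 N


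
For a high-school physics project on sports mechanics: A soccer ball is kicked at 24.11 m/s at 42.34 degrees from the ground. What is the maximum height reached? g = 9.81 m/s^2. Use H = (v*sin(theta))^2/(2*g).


H = (v*sin(theta))^2 / (2*g)
vy = v*sin(theta) = 24.11 * sin(42.34 deg) = 16.2388 m/s
H = vy^2 / (2*g) = 263.6979 / (2*9.81)
H = 263.6979 / 19.62 = 13.4403 m

13.4403 m


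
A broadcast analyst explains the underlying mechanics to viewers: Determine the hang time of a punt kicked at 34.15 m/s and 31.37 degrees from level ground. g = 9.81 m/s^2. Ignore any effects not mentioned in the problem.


T = 2*v*sin(theta)/g
sin(theta) = sin(31.37 deg) = 0.5206
T = 2*34.15*0.5206 / 9.81
T = 35.5544 / 9.81 = 3.6243 s

3.6243 s


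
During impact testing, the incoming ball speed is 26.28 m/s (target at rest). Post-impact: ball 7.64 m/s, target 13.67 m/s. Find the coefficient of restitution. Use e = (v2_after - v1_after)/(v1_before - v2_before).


e = (v2_after - v1_after) / (v1_before - v2_before)
Numerator = 13.67 - 7.64 = 6.03
Denominator = 26.28 - 0 = 26.28
e = 6.03 / 26.28 = 0.2295

0.2295


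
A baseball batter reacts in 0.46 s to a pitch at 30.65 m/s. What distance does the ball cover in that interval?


d = v * t
d = 30.65 * 0.46
d = 14.099 m

14.099 m


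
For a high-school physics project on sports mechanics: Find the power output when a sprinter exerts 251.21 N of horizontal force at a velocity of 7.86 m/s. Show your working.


P = F * v
P = 251.21 * 7.86
P = 1974.5106 W

1974.5106 W
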